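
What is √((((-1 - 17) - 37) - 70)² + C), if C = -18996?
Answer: I*√3371 ≈ 58.06*I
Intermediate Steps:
√((((-1 - 17) - 37) - 70)² + C) = √((((-1 - 17) - 37) - 70)² - 18996) = √(((-18 - 37) - 70)² - 18996) = √((-55 - 70)² - 18996) = √((-125)² - 18996) = √(15625 - 18996) = √(-3371) = I*√3371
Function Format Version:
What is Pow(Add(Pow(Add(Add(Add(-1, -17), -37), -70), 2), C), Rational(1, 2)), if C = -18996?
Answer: Mul(I, Pow(3371, Rational(1, 2))) ≈ Mul(58.060, I)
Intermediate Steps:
Pow(Add(Pow(Add(Add(Add(-1, -17), -37), -70), 2), C), Rational(1, 2)) = Pow(Add(Pow(Add(Add(Add(-1, -17), -37), -70), 2), -18996), Rational(1, 2)) = Pow(Add(Pow(Add(Add(-18, -37), -70), 2), -18996), Rational(1, 2)) = Pow(Add(Pow(Add(-55, -70), 2), -18996), Rational(1, 2)) = Pow(Add(Pow(-125, 2), -18996), Rational(1, 2)) = Pow(Add(15625, -18996), Rational(1, 2)) = Pow(-3371, Rational(1, 2)) = Mul(I, Pow(3371, Rational(1, 2)))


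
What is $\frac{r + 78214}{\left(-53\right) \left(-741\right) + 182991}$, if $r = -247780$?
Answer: $- \frac{28261}{37044} \approx -0.7629$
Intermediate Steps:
$\frac{r + 78214}{\left(-53\right) \left(-741\right) + 182991} = \frac{-247780 + 78214}{\left(-53\right) \left(-741\right) + 182991} = - \frac{169566}{39273 + 182991} = - \frac{169566}{222264} = \left(-169566\right) \frac{1}{222264} = - \frac{28261}{37044}$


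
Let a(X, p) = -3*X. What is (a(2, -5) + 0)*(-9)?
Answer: 54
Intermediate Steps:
(a(2, -5) + 0)*(-9) = (-3*2 + 0)*(-9) = (-6 + 0)*(-9) = -6*(-9) = 54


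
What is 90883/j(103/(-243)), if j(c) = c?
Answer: -22084569/103 ≈ -2.1441e+5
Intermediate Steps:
90883/j(103/(-243)) = 90883/((103/(-243))) = 90883/((103*(-1/243))) = 90883/(-103/243) = 90883*(-243/103) = -22084569/103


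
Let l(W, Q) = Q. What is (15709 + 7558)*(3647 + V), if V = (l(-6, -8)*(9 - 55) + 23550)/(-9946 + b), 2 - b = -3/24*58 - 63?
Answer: 3349112311331/39495 ≈ 8.4798e+7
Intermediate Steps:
b = 289/4 (b = 2 - (-3/24*58 - 63) = 2 - (-3*1/24*58 - 63) = 2 - (-⅛*58 - 63) = 2 - (-29/4 - 63) = 2 - 1*(-281/4) = 2 + 281/4 = 289/4 ≈ 72.250)
V = -95672/39495 (V = (-8*(9 - 55) + 23550)/(-9946 + 289/4) = (-8*(-46) + 23550)/(-39495/4) = (368 + 23550)*(-4/39495) = 23918*(-4/39495) = -95672/39495 ≈ -2.4224)
(15709 + 7558)*(3647 + V) = (15709 + 7558)*(3647 - 95672/39495) = 23267*(143942593/39495) = 3349112311331/39495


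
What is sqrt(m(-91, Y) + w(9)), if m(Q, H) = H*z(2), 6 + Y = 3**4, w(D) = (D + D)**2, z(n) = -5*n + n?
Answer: 2*I*sqrt(69) ≈ 16.613*I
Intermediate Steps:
z(n) = -4*n
w(D) = 4*D**2 (w(D) = (2*D)**2 = 4*D**2)
Y = 75 (Y = -6 + 3**4 = -6 + 81 = 75)
m(Q, H) = -8*H (m(Q, H) = H*(-4*2) = H*(-8) = -8*H)
sqrt(m(-91, Y) + w(9)) = sqrt(-8*75 + 4*9**2) = sqrt(-600 + 4*81) = sqrt(-600 + 324) = sqrt(-276) = 2*I*sqrt(69)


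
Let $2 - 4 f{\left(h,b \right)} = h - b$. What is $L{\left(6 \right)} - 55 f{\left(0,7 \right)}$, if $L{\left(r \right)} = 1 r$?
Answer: $- \frac{471}{4} \approx -117.75$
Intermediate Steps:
$f{\left(h,b \right)} = \frac{1}{2} - \frac{h}{4} + \frac{b}{4}$ ($f{\left(h,b \right)} = \frac{1}{2} - \frac{h - b}{4} = \frac{1}{2} + \left(- \frac{h}{4} + \frac{b}{4}\right) = \frac{1}{2} - \frac{h}{4} + \frac{b}{4}$)
$L{\left(r \right)} = r$
$L{\left(6 \right)} - 55 f{\left(0,7 \right)} = 6 - 55 \left(\frac{1}{2} - 0 + \frac{1}{4} \cdot 7\right) = 6 - 55 \left(\frac{1}{2} + 0 + \frac{7}{4}\right) = 6 - \frac{495}{4} = - \frac{471}{4}$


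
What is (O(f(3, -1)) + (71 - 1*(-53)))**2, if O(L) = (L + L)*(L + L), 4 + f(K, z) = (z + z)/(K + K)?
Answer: 3211264/81 ≈ 39645.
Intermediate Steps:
f(K, z) = -4 + z/K (f(K, z) = -4 + (z + z)/(K + K) = -4 + (2*z)/((2*K)) = -4 + (2*z)*(1/(2*K)) = -4 + z/K)
O(L) = 4*L**2 (O(L) = (2*L)*(2*L) = 4*L**2)
(O(f(3, -1)) + (71 - 1*(-53)))**2 = (4*(-4 - 1/3)**2 + (71 - 1*(-53)))**2 = (4*(-4 - 1*1/3)**2 + (71 + 53))**2 = (4*(-4 - 1/3)**2 + 124)**2 = (4*(-13/3)**2 + 124)**2 = (4*(169/9) + 124)**2 = (676/9 + 124)**2 = (1792/9)**2 = 3211264/81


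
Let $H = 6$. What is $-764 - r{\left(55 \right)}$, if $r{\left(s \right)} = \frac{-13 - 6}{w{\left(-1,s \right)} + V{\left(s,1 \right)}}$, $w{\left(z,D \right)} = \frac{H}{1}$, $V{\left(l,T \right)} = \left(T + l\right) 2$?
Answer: $- \frac{90133}{118} \approx -763.84$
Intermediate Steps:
$V{\left(l,T \right)} = 2 T + 2 l$
$w{\left(z,D \right)} = 6$ ($w{\left(z,D \right)} = \frac{6}{1} = 6 \cdot 1 = 6$)
$r{\left(s \right)} = - \frac{19}{8 + 2 s}$ ($r{\left(s \right)} = \frac{-13 - 6}{6 + \left(2 \cdot 1 + 2 s\right)} = - \frac{19}{6 + \left(2 + 2 s\right)} = - \frac{19}{8 + 2 s}$)
$-764 - r{\left(55 \right)} = -764 - - \frac{19}{8 + 2 \cdot 55} = -764 - - \frac{19}{8 + 110} = -764 - - \frac{19}{118} = -764 + \frac{19}{118} = - \frac{90133}{118}$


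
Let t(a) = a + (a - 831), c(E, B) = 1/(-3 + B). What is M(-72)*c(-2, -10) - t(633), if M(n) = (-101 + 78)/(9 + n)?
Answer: -356288/819 ≈ -435.03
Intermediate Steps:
M(n) = -23/(9 + n)
t(a) = -831 + 2*a (t(a) = a + (-831 + a) = -831 + 2*a)
M(-72)*c(-2, -10) - t(633) = (-23/(9 - 72))/(-3 - 10) - (-831 + 2*633) = -23/(-63)/(-13) - (-831 + 1266) = -23*(-1/63)*(-1/13) - 1*435 = (23/63)*(-1/13) - 435 = -23/819 - 435 = -356288/819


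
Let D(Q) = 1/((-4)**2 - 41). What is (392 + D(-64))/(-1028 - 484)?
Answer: -9799/37800 ≈ -0.25923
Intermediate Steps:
D(Q) = -1/25 (D(Q) = 1/(16 - 41) = 1/(-25) = -1/25)
(392 + D(-64))/(-1028 - 484) = (392 - 1/25)/(-1028 - 484) = (9799/25)/(-1512) = (9799/25)*(-1/1512) = -9799/37800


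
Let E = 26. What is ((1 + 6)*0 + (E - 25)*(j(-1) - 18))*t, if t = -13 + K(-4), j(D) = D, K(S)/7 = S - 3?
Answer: 1178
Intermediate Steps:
K(S) = -21 + 7*S (K(S) = 7*(S - 3) = 7*(-3 + S) = -21 + 7*S)
t = -62 (t = -13 + (-21 + 7*(-4)) = -13 + (-21 - 28) = -13 - 49 = -62)
((1 + 6)*0 + (E - 25)*(j(-1) - 18))*t = ((1 + 6)*0 + (26 - 25)*(-1 - 18))*(-62) = (7*0 + 1*(-19))*(-62) = (0 - 19)*(-62) = -19*(-62) = 1178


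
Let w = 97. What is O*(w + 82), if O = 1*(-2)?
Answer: -358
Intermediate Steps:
O = -2
O*(w + 82) = -2*(97 + 82) = -2*179 = -358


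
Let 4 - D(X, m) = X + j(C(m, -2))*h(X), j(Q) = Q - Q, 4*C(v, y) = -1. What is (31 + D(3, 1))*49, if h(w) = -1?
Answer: 1568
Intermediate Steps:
C(v, y) = -¼ (C(v, y) = (¼)*(-1) = -¼)
j(Q) = 0
D(X, m) = 4 - X (D(X, m) = 4 - (X + 0*(-1)) = 4 - (X + 0) = 4 - X)
(31 + D(3, 1))*49 = (31 + (4 - 1*3))*49 = (31 + (4 - 3))*49 = (31 + 1)*49 = 32*49 = 1568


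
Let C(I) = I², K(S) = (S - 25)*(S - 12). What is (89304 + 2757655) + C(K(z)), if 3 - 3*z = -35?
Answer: 230609155/81 ≈ 2.8470e+6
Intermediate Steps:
z = 38/3 (z = 1 - ⅓*(-35) = 1 + 35/3 = 38/3 ≈ 12.667)
K(S) = (-25 + S)*(-12 + S)
(89304 + 2757655) + C(K(z)) = (89304 + 2757655) + (300 + (38/3)² - 37*38/3)² = 2846959 + (300 + 1444/9 - 1406/3)² = 2846959 + (-74/9)² = 2846959 + 5476/81 = 230609155/81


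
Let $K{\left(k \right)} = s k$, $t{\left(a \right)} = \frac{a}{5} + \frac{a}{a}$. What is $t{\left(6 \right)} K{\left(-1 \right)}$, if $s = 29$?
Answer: $- \frac{319}{5} \approx -63.8$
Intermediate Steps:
$t{\left(a \right)} = 1 + \frac{a}{5}$ ($t{\left(a \right)} = a \frac{1}{5} + 1 = \frac{a}{5} + 1 = 1 + \frac{a}{5}$)
$K{\left(k \right)} = 29 k$
$t{\left(6 \right)} K{\left(-1 \right)} = \left(1 + \frac{1}{5} \cdot 6\right) 29 \left(-1\right) = \left(1 + \frac{6}{5}\right) \left(-29\right) = \frac{11}{5} \left(-29\right) = - \frac{319}{5}$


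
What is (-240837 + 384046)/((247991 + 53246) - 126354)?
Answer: 143209/174883 ≈ 0.81888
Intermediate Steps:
(-240837 + 384046)/((247991 + 53246) - 126354) = 143209/(301237 - 126354) = 143209/174883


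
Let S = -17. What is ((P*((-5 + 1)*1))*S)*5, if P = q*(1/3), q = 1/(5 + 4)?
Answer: 340/27 ≈ 12.593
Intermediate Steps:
q = ⅑ (q = 1/9 = ⅑ ≈ 0.11111)
P = 1/27 (P = (1/3)/9 = (1*(⅓))/9 = (⅑)*(⅓) = 1/27 ≈ 0.037037)
((P*((-5 + 1)*1))*S)*5 = ((((-5 + 1)*1)/27)*(-17))*5 = (((-4*1)/27)*(-17))*5 = (((1/27)*(-4))*(-17))*5 = -4/27*(-17)*5 = (68/27)*5 = 340/27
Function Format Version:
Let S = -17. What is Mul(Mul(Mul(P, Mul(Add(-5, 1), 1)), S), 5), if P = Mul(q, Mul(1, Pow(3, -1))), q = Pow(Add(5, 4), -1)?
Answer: Rational(340, 27) ≈ 12.593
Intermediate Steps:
q = Rational(1, 9) (q = Pow(9, -1) = Rational(1, 9) ≈ 0.11111)
P = Rational(1, 27) (P = Mul(Rational(1, 9), Mul(1, Pow(3, -1))) = Mul(Rational(1, 9), Mul(1, Rational(1, 3))) = Mul(Rational(1, 9), Rational(1, 3)) = Rational(1, 27) ≈ 0.037037)
Mul(Mul(Mul(P, Mul(Add(-5, 1), 1)), S), 5) = Mul(Mul(Mul(Rational(1, 27), Mul(Add(-5, 1), 1)), -17), 5) = Mul(Mul(Mul(Rational(1, 27), Mul(-4, 1)), -17), 5) = Mul(Mul(Mul(Rational(1, 27), -4), -17), 5) = Mul(Mul(Rational(-4, 27), -17), 5) = Mul(Rational(68, 27), 5) = Rational(340, 27)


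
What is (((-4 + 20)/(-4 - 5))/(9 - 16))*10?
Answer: 160/63 ≈ 2.5397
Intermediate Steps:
(((-4 + 20)/(-4 - 5))/(9 - 16))*10 = ((16/(-9))/(-7))*10 = ((16*(-⅑))*(-⅐))*10 = -16/9*(-⅐)*10 = (16/63)*10 = 160/63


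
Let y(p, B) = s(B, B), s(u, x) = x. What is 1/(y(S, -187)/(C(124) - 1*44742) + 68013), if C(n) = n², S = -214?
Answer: 29366/1997269945 ≈ 1.4703e-5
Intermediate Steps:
y(p, B) = B
1/(y(S, -187)/(C(124) - 1*44742) + 68013) = 1/(-187/(124² - 1*44742) + 68013) = 1/(-187/(15376 - 44742) + 68013) = 1/(-187/(-29366) + 68013) = 1/(-187*(-1/29366) + 68013) = 1/(187/29366 + 68013) = 1/(1997269945/29366) = 29366/1997269945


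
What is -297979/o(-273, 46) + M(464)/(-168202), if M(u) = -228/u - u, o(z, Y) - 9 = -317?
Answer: 132136672529/136580024 ≈ 967.47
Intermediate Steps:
o(z, Y) = -308 (o(z, Y) = 9 - 317 = -308)
M(u) = -u - 228/u
-297979/o(-273, 46) + M(464)/(-168202) = -297979/(-308) + (-1*464 - 228/464)/(-168202) = -297979*(-1/308) + (-464 - 228*1/464)*(-1/168202) = 27089/28 + (-464 - 57/116)*(-1/168202) = 27089/28 - 53881/116*(-1/168202) = 27089/28 + 53881/19511432 = 132136672529/136580024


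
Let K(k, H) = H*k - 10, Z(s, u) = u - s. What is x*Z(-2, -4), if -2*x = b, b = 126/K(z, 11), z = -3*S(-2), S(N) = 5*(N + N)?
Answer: 63/325 ≈ 0.19385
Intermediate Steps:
S(N) = 10*N (S(N) = 5*(2*N) = 10*N)
z = 60 (z = -30*(-2) = -3*(-20) = 60)
K(k, H) = -10 + H*k
b = 63/325 (b = 126/(-10 + 11*60) = 126/(-10 + 660) = 126/650 = 126*(1/650) = 63/325 ≈ 0.19385)
x = -63/650 (x = -½*63/325 = -63/650 ≈ -0.096923)
x*Z(-2, -4) = -63*(-4 - 1*(-2))/650 = -63*(-4 + 2)/650 = -63/650*(-2) = 63/325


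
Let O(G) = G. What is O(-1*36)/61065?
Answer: -4/6785 ≈ -0.00058954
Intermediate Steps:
O(-1*36)/61065 = -1*36/61065 = -36*1/61065 = -4/6785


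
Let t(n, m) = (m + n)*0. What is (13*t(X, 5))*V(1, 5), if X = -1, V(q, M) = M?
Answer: 0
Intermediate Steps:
t(n, m) = 0
(13*t(X, 5))*V(1, 5) = (13*0)*5 = 0*5 = 0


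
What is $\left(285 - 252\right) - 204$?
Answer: $-171$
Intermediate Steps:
$\left(285 - 252\right) - 204 = 33 - 204 = -171$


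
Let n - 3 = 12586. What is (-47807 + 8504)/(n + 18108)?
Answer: -39303/30697 ≈ -1.2804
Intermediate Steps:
n = 12589 (n = 3 + 12586 = 12589)
(-47807 + 8504)/(n + 18108) = (-47807 + 8504)/(12589 + 18108) = -39303/30697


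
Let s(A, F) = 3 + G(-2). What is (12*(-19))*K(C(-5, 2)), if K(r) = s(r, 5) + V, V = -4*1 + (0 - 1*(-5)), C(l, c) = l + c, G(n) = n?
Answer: -456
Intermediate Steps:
C(l, c) = c + l
s(A, F) = 1 (s(A, F) = 3 - 2 = 1)
V = 1 (V = -4 + (0 + 5) = -4 + 5 = 1)
K(r) = 2 (K(r) = 1 + 1 = 2)
(12*(-19))*K(C(-5, 2)) = (12*(-19))*2 = -228*2 = -456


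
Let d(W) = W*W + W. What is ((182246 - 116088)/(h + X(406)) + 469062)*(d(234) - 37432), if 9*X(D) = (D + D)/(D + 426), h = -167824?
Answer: 2587405890495628692/314166325 ≈ 8.2358e+9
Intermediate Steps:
d(W) = W + W**2 (d(W) = W**2 + W = W + W**2)
X(D) = 2*D/(9*(426 + D)) (X(D) = ((D + D)/(D + 426))/9 = ((2*D)/(426 + D))/9 = (2*D/(426 + D))/9 = 2*D/(9*(426 + D)))
((182246 - 116088)/(h + X(406)) + 469062)*(d(234) - 37432) = ((182246 - 116088)/(-167824 + (2/9)*406/(426 + 406)) + 469062)*(234*(1 + 234) - 37432) = (66158/(-167824 + (2/9)*406/832) + 469062)*(234*235 - 37432) = (66158/(-167824 + (2/9)*406*(1/832)) + 469062)*(54990 - 37432) = (66158/(-167824 + 203/1872) + 469062)*17558 = (66158/(-314166325/1872) + 469062)*17558 = (66158*(-1872/314166325) + 469062)*17558 = (-123847776/314166325 + 469062)*17558 = (147363360889374/314166325)*17558 = 2587405890495628692/314166325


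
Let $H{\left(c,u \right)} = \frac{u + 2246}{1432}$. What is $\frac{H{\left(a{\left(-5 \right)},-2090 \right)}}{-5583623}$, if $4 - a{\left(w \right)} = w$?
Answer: $- \frac{39}{1998937034} \approx -1.951 \cdot 10^{-8}$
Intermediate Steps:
$a{\left(w \right)} = 4 - w$
$H{\left(c,u \right)} = \frac{1123}{716} + \frac{u}{1432}$ ($H{\left(c,u \right)} = \left(2246 + u\right) \frac{1}{1432} = \frac{1123}{716} + \frac{u}{1432}$)
$\frac{H{\left(a{\left(-5 \right)},-2090 \right)}}{-5583623} = \frac{\frac{1123}{716} + \frac{1}{1432} \left(-2090\right)}{-5583623} = \left(\frac{1123}{716} - \frac{1045}{716}\right) \left(- \frac{1}{5583623}\right) = \frac{39}{358} \left(- \frac{1}{5583623}\right) = - \frac{39}{1998937034}$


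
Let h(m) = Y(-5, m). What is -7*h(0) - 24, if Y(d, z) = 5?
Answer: -59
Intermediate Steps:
h(m) = 5
-7*h(0) - 24 = -7*5 - 24 = -35 - 24 = -59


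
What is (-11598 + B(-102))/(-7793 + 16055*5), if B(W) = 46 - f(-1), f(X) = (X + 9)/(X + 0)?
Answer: -5772/36241 ≈ -0.15927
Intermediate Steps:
f(X) = (9 + X)/X
B(W) = 54 (B(W) = 46 - (9 - 1)/(-1) = 46 - (-1)*8 = 46 - 1*(-8) = 46 + 8 = 54)
(-11598 + B(-102))/(-7793 + 16055*5) = (-11598 + 54)/(-7793 + 16055*5) = -11544/(-7793 + 80275) = -11544/72482 = -11544*1/72482 = -5772/36241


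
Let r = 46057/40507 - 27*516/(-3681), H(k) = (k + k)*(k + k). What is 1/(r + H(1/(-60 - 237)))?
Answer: 1461390522867/7192817690593 ≈ 0.20317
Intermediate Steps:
H(k) = 4*k² (H(k) = (2*k)*(2*k) = 4*k²)
r = 81542149/16567363 (r = 46057*(1/40507) - 13932*(-1/3681) = 46057/40507 + 1548/409 = 81542149/16567363 ≈ 4.9219)
1/(r + H(1/(-60 - 237))) = 1/(81542149/16567363 + 4*(1/(-60 - 237))²) = 1/(81542149/16567363 + 4*(1/(-297))²) = 1/(81542149/16567363 + 4*(-1/297)²) = 1/(81542149/16567363 + 4*(1/88209)) = 1/(81542149/16567363 + 4/88209) = 1/(7192817690593/1461390522867) = 1461390522867/7192817690593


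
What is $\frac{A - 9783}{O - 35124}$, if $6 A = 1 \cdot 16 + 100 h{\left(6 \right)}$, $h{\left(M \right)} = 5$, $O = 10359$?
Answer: $\frac{9697}{24765} \approx 0.39156$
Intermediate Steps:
$A = 86$ ($A = \frac{1 \cdot 16 + 100 \cdot 5}{6} = \frac{16 + 500}{6} = \frac{1}{6} \cdot 516 = 86$)
$\frac{A - 9783}{O - 35124} = \frac{86 - 9783}{10359 - 35124} = - \frac{9697}{-24765} = \left(-9697\right) \left(- \frac{1}{24765}\right) = \frac{9697}{24765}$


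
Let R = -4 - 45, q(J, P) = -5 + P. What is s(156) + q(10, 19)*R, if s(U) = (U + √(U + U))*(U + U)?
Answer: 47986 + 624*√78 ≈ 53497.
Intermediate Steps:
R = -49
s(U) = 2*U*(U + √2*√U) (s(U) = (U + √(2*U))*(2*U) = (U + √2*√U)*(2*U) = 2*U*(U + √2*√U))
s(156) + q(10, 19)*R = (2*156² + 2*√2*156^(3/2)) + (-5 + 19)*(-49) = (2*24336 + 2*√2*(312*√39)) + 14*(-49) = (48672 + 624*√78) - 686 = 47986 + 624*√78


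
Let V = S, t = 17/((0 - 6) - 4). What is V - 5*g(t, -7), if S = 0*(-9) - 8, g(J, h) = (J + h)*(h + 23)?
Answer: 688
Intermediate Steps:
t = -17/10 (t = 17/(-6 - 4) = 17/(-10) = 17*(-1/10) = -17/10 ≈ -1.7000)
g(J, h) = (23 + h)*(J + h) (g(J, h) = (J + h)*(23 + h) = (23 + h)*(J + h))
S = -8 (S = 0 - 8 = -8)
V = -8
V - 5*g(t, -7) = -8 - 5*((-7)**2 + 23*(-17/10) + 23*(-7) - 17/10*(-7)) = -8 - 5*(49 - 391/10 - 161 + 119/10) = -8 - 5*(-696/5) = -8 + 696 = 688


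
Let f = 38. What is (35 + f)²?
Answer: 5329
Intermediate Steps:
(35 + f)² = (35 + 38)² = 73² = 5329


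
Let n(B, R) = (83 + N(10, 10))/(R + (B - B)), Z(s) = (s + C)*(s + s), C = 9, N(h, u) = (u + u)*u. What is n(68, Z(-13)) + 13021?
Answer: 1354467/104 ≈ 13024.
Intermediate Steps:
N(h, u) = 2*u² (N(h, u) = (2*u)*u = 2*u²)
Z(s) = 2*s*(9 + s) (Z(s) = (s + 9)*(s + s) = (9 + s)*(2*s) = 2*s*(9 + s))
n(B, R) = 283/R (n(B, R) = (83 + 2*10²)/(R + (B - B)) = (83 + 2*100)/(R + 0) = (83 + 200)/R = 283/R)
n(68, Z(-13)) + 13021 = 283/((2*(-13)*(9 - 13))) + 13021 = 283/((2*(-13)*(-4))) + 13021 = 283/104 + 13021 = 1354467/104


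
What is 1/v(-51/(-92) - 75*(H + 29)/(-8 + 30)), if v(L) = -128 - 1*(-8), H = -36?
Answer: -1/120 ≈ -0.0083333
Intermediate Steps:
v(L) = -120 (v(L) = -128 + 8 = -120)
1/v(-51/(-92) - 75*(H + 29)/(-8 + 30)) = 1/(-120) = -1/120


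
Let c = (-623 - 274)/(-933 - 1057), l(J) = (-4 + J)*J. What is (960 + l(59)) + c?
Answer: 8368847/1990 ≈ 4205.5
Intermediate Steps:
l(J) = J*(-4 + J)
c = 897/1990 (c = -897/(-1990) = -897*(-1/1990) = 897/1990 ≈ 0.45075)
(960 + l(59)) + c = (960 + 59*(-4 + 59)) + 897/1990 = (960 + 59*55) + 897/1990 = (960 + 3245) + 897/1990 = 4205 + 897/1990 = 8368847/1990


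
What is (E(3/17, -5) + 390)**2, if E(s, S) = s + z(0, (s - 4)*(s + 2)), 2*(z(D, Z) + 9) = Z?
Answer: 47486947225/334084 ≈ 1.4214e+5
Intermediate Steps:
z(D, Z) = -9 + Z/2
E(s, S) = -9 + s + (-4 + s)*(2 + s)/2 (E(s, S) = s + (-9 + ((s - 4)*(s + 2))/2) = s + (-9 + ((-4 + s)*(2 + s))/2) = s + (-9 + (-4 + s)*(2 + s)/2) = -9 + s + (-4 + s)*(2 + s)/2)
(E(3/17, -5) + 390)**2 = ((-13 + (3/17)**2/2) + 390)**2 = ((-13 + (1/2)*(9/289)) + 390)**2 = ((-13 + 9/578) + 390)**2 = (-7505/578 + 390)**2 = (217915/578)**2 = 47486947225/334084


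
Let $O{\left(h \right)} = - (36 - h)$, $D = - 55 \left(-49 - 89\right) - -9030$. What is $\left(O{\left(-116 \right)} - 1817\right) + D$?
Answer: $14651$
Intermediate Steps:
$D = 16620$ ($D = - 55 \left(-49 - 89\right) + 9030 = \left(-55\right) \left(-138\right) + 9030 = 7590 + 9030 = 16620$)
$O{\left(h \right)} = -36 + h$
$\left(O{\left(-116 \right)} - 1817\right) + D = \left(\left(-36 - 116\right) - 1817\right) + 16620 = \left(-152 - 1817\right) + 16620 = -1969 + 16620 = 14651$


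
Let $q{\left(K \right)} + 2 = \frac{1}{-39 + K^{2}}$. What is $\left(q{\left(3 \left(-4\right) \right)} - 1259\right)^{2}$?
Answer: $\frac{17530819216}{11025} \approx 1.5901 \cdot 10^{6}$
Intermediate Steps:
$q{\left(K \right)} = -2 + \frac{1}{-39 + K^{2}}$
$\left(q{\left(3 \left(-4\right) \right)} - 1259\right)^{2} = \left(\frac{79 - 2 \left(3 \left(-4\right)\right)^{2}}{-39 + \left(3 \left(-4\right)\right)^{2}} - 1259\right)^{2} = \left(\frac{79 - 2 \left(-12\right)^{2}}{-39 + \left(-12\right)^{2}} - 1259\right)^{2} = \left(\frac{79 - 288}{-39 + 144} - 1259\right)^{2} = \left(\frac{79 - 288}{105} - 1259\right)^{2} = \left(\frac{1}{105} \left(-209\right) - 1259\right)^{2} = \left(- \frac{209}{105} - 1259\right)^{2} = \left(- \frac{132404}{105}\right)^{2} = \frac{17530819216}{11025}$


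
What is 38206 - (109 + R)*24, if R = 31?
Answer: 34846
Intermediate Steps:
38206 - (109 + R)*24 = 38206 - (109 + 31)*24 = 38206 - 140*24 = 38206 - 1*3360 = 38206 - 3360 = 34846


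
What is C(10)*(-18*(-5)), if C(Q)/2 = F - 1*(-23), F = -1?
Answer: 3960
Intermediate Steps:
C(Q) = 44 (C(Q) = 2*(-1 - 1*(-23)) = 2*(-1 + 23) = 2*22 = 44)
C(10)*(-18*(-5)) = 44*(-18*(-5)) = 44*90 = 3960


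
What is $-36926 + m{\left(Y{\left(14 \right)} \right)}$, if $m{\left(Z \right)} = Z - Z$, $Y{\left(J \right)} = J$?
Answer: $-36926$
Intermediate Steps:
$m{\left(Z \right)} = 0$
$-36926 + m{\left(Y{\left(14 \right)} \right)} = -36926 + 0 = -36926$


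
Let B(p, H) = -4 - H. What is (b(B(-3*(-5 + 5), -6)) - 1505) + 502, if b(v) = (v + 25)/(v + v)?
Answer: -3985/4 ≈ -996.25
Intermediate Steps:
b(v) = (25 + v)/(2*v) (b(v) = (25 + v)/((2*v)) = (25 + v)*(1/(2*v)) = (25 + v)/(2*v))
(b(B(-3*(-5 + 5), -6)) - 1505) + 502 = ((25 + (-4 - 1*(-6)))/(2*(-4 - 1*(-6))) - 1505) + 502 = ((25 + (-4 + 6))/(2*(-4 + 6)) - 1505) + 502 = ((½)*(25 + 2)/2 - 1505) + 502 = ((½)*(½)*27 - 1505) + 502 = (27/4 - 1505) + 502 = -5993/4 + 502 = -3985/4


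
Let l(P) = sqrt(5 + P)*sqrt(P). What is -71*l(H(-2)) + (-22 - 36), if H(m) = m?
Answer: -58 - 71*I*sqrt(6) ≈ -58.0 - 173.91*I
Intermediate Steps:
l(P) = sqrt(P)*sqrt(5 + P)
-71*l(H(-2)) + (-22 - 36) = -71*sqrt(-2)*sqrt(5 - 2) + (-22 - 36) = -71*I*sqrt(2)*sqrt(3) - 58 = -71*I*sqrt(6) - 58 = -58 - 71*I*sqrt(6)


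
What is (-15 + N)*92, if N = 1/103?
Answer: -142048/103 ≈ -1379.1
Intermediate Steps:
N = 1/103 ≈ 0.0097087
(-15 + N)*92 = (-15 + 1/103)*92 = -1544/103*92 = -142048/103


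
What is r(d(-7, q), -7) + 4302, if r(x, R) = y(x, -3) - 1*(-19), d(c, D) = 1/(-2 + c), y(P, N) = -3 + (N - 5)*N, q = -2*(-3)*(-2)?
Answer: 4342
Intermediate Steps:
q = -12 (q = 6*(-2) = -12)
y(P, N) = -3 + N*(-5 + N) (y(P, N) = -3 + (-5 + N)*N = -3 + N*(-5 + N))
r(x, R) = 40 (r(x, R) = (-3 + (-3)² - 5*(-3)) - 1*(-19) = (-3 + 9 + 15) + 19 = 21 + 19 = 40)
r(d(-7, q), -7) + 4302 = 40 + 4302 = 4342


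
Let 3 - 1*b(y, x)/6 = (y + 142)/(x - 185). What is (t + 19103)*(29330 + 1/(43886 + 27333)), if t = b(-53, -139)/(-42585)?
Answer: 91761374687071855139/163774500210 ≈ 5.6029e+8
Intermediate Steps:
b(y, x) = 18 - 6*(142 + y)/(-185 + x) (b(y, x) = 18 - 6*(y + 142)/(x - 185) = 18 - 6*(142 + y)/(-185 + x))
t = -1061/2299590 (t = (6*(-697 - 1*(-53) + 3*(-139))/(-185 - 139))/(-42585) = (6*(-697 + 53 - 417)/(-324))*(-1/42585) = (6*(-1/324)*(-1061))*(-1/42585) = (1061/54)*(-1/42585) = -1061/2299590 ≈ -0.00046139)
(t + 19103)*(29330 + 1/(43886 + 27333)) = (-1061/2299590 + 19103)*(29330 + 1/(43886 + 27333)) = 43929066709*(29330 + 1/71219)/2299590 = (43929066709/2299590)*(2088853271/71219) = 91761374687071855139/163774500210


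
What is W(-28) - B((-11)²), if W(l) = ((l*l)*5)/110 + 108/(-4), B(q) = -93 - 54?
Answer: 1712/11 ≈ 155.64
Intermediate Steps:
B(q) = -147
W(l) = -27 + l²/22 (W(l) = (l²*5)*(1/110) + 108*(-¼) = (5*l²)*(1/110) - 27 = l²/22 - 27 = -27 + l²/22)
W(-28) - B((-11)²) = (-27 + (1/22)*(-28)²) - 1*(-147) = (-27 + (1/22)*784) + 147 = (-27 + 392/11) + 147 = 95/11 + 147 = 1712/11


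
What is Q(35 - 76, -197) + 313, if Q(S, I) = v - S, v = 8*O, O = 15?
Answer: 474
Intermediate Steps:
v = 120 (v = 8*15 = 120)
Q(S, I) = 120 - S
Q(35 - 76, -197) + 313 = (120 - (35 - 76)) + 313 = (120 - 1*(-41)) + 313 = (120 + 41) + 313 = 161 + 313 = 474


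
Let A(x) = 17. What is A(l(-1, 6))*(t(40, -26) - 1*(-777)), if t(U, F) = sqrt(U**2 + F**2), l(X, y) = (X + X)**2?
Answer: 13209 + 34*sqrt(569) ≈ 14020.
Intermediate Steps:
l(X, y) = 4*X**2 (l(X, y) = (2*X)**2 = 4*X**2)
t(U, F) = sqrt(F**2 + U**2)
A(l(-1, 6))*(t(40, -26) - 1*(-777)) = 17*(sqrt((-26)**2 + 40**2) - 1*(-777)) = 17*(sqrt(676 + 1600) + 777) = 17*(sqrt(2276) + 777) = 17*(2*sqrt(569) + 777) = 17*(777 + 2*sqrt(569)) = 13209 + 34*sqrt(569)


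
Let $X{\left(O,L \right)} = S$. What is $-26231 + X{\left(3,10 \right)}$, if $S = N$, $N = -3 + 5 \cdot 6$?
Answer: $-26204$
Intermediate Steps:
$N = 27$ ($N = -3 + 30 = 27$)
$S = 27$
$X{\left(O,L \right)} = 27$
$-26231 + X{\left(3,10 \right)} = -26231 + 27 = -26204$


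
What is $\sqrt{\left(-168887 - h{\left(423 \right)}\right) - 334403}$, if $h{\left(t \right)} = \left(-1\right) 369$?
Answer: $i \sqrt{502921} \approx 709.17 i$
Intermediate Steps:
$h{\left(t \right)} = -369$
$\sqrt{\left(-168887 - h{\left(423 \right)}\right) - 334403} = \sqrt{\left(-168887 - -369\right) - 334403} = \sqrt{\left(-168887 + 369\right) - 334403} = \sqrt{-168518 - 334403} = \sqrt{-502921} = i \sqrt{502921}$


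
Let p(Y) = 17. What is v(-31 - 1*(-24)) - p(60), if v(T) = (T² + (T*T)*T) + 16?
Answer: -295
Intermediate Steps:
v(T) = 16 + T² + T³ (v(T) = (T² + T²*T) + 16 = (T² + T³) + 16 = 16 + T² + T³)
v(-31 - 1*(-24)) - p(60) = (16 + (-31 - 1*(-24))² + (-31 - 1*(-24))³) - 1*17 = (16 + (-31 + 24)² + (-31 + 24)³) - 17 = (16 + (-7)² + (-7)³) - 17 = (16 + 49 - 343) - 17 = -278 - 17 = -295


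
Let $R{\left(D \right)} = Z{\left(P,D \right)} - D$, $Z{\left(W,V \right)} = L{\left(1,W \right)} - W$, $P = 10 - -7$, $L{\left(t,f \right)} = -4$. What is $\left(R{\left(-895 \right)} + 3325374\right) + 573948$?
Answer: $3900196$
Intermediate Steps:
$P = 17$ ($P = 10 + 7 = 17$)
$Z{\left(W,V \right)} = -4 - W$
$R{\left(D \right)} = -21 - D$ ($R{\left(D \right)} = \left(-4 - 17\right) - D = -21 - D$)
$\left(R{\left(-895 \right)} + 3325374\right) + 573948 = \left(\left(-21 - -895\right) + 3325374\right) + 573948 = \left(\left(-21 + 895\right) + 3325374\right) + 573948 = \left(874 + 3325374\right) + 573948 = 3326248 + 573948 = 3900196$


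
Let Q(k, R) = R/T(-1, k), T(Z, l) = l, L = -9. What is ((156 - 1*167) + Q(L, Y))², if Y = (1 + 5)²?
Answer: 225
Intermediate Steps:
Y = 36 (Y = 6² = 36)
Q(k, R) = R/k
((156 - 1*167) + Q(L, Y))² = ((156 - 1*167) + 36/(-9))² = ((156 - 167) + 36*(-⅑))² = (-11 - 4)² = (-15)² = 225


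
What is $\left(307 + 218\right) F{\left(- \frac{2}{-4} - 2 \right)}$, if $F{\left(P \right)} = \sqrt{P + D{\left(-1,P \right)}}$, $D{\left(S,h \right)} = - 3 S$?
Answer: $\frac{525 \sqrt{6}}{2} \approx 642.99$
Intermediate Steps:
$F{\left(P \right)} = \sqrt{3 + P}$ ($F{\left(P \right)} = \sqrt{P - -3} = \sqrt{P + 3} = \sqrt{3 + P}$)
$\left(307 + 218\right) F{\left(- \frac{2}{-4} - 2 \right)} = \left(307 + 218\right) \sqrt{3 - \left(2 + \frac{2}{-4}\right)} = 525 \sqrt{3 - \frac{3}{2}} = 525 \sqrt{\frac{3}{2}} = 525 \frac{\sqrt{6}}{2} = \frac{525 \sqrt{6}}{2}$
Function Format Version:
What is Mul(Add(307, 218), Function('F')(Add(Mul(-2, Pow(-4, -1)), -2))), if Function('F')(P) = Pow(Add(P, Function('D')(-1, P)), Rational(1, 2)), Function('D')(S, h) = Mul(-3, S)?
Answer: Mul(Rational(525, 2), Pow(6, Rational(1, 2))) ≈ 642.99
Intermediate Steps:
Function('F')(P) = Pow(Add(3, P), Rational(1, 2)) (Function('F')(P) = Pow(Add(P, Mul(-3, -1)), Rational(1, 2)) = Pow(Add(P, 3), Rational(1, 2)) = Pow(Add(3, P), Rational(1, 2)))
Mul(Add(307, 218), Function('F')(Add(Mul(-2, Pow(-4, -1)), -2))) = Mul(Add(307, 218), Pow(Add(3, Add(Mul(-2, Pow(-4, -1)), -2)), Rational(1, 2))) = Mul(525, Pow(Add(3, Add(Mul(-2, Rational(-1, 4)), -2)), Rational(1, 2))) = Mul(525, Pow(Add(3, Add(Rational(1, 2), -2)), Rational(1, 2))) = Mul(525, Pow(Add(3, Rational(-3, 2)), Rational(1, 2))) = Mul(525, Pow(Rational(3, 2), Rational(1, 2))) = Mul(525, Mul(Rational(1, 2), Pow(6, Rational(1, 2)))) = Mul(Rational(525, 2), Pow(6, Rational(1, 2)))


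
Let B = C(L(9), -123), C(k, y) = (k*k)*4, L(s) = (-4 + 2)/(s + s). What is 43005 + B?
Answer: 3483409/81 ≈ 43005.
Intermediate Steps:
L(s) = -1/s (L(s) = -2*1/(2*s) = -1/s)
C(k, y) = 4*k**2 (C(k, y) = k**2*4 = 4*k**2)
B = 4/81 (B = 4*(-1/9)**2 = 4*(1/81) = 4/81 ≈ 0.049383)
43005 + B = 43005 + 4/81 = 3483409/81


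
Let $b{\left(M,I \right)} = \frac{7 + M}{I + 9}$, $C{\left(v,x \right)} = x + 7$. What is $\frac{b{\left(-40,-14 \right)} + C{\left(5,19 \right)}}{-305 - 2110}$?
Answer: $- \frac{163}{12075} \approx -0.013499$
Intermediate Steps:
$C{\left(v,x \right)} = 7 + x$
$b{\left(M,I \right)} = \frac{7 + M}{9 + I}$
$\frac{b{\left(-40,-14 \right)} + C{\left(5,19 \right)}}{-305 - 2110} = \frac{\frac{7 - 40}{9 - 14} + \left(7 + 19\right)}{-305 - 2110} = \frac{\frac{1}{-5} \left(-33\right) + 26}{-2415} = \left(\left(- \frac{1}{5}\right) \left(-33\right) + 26\right) \left(- \frac{1}{2415}\right) = \left(\frac{33}{5} + 26\right) \left(- \frac{1}{2415}\right) = \frac{163}{5} \left(- \frac{1}{2415}\right) = - \frac{163}{12075}$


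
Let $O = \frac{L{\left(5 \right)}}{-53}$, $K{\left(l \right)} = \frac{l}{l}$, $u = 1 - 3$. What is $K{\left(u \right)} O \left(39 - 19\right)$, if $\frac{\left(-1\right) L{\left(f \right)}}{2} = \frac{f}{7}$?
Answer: $\frac{200}{371} \approx 0.53908$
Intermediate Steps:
$u = -2$ ($u = 1 - 3 = -2$)
$L{\left(f \right)} = - \frac{2 f}{7}$ ($L{\left(f \right)} = - 2 \frac{f}{7} = - \frac{2 f}{7}$)
$K{\left(l \right)} = 1$
$O = \frac{10}{371}$ ($O = \frac{\left(- \frac{2}{7}\right) 5}{-53} = \left(- \frac{10}{7}\right) \left(- \frac{1}{53}\right) = \frac{10}{371} \approx 0.026954$)
$K{\left(u \right)} O \left(39 - 19\right) = 1 \cdot \frac{10}{371} \left(39 - 19\right) = \frac{10}{371} \cdot 20 = \frac{200}{371}$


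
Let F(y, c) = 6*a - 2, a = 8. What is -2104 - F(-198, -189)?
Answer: -2150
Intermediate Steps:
F(y, c) = 46 (F(y, c) = 6*8 - 2 = 48 - 2 = 46)
-2104 - F(-198, -189) = -2104 - 1*46 = -2104 - 46 = -2150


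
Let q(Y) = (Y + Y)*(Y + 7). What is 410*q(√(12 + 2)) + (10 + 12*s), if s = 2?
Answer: 11514 + 5740*√14 ≈ 32991.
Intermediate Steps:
q(Y) = 2*Y*(7 + Y) (q(Y) = (2*Y)*(7 + Y) = 2*Y*(7 + Y))
410*q(√(12 + 2)) + (10 + 12*s) = 410*(2*√(12 + 2)*(7 + √(12 + 2))) + (10 + 12*2) = 410*(2*√14*(7 + √14)) + (10 + 24) = 820*√14*(7 + √14) + 34 = 34 + 820*√14*(7 + √14)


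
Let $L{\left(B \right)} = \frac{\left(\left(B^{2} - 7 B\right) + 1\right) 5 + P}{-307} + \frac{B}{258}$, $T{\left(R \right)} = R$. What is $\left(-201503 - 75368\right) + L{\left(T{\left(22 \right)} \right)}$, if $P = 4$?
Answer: $- \frac{10965132847}{39603} \approx -2.7688 \cdot 10^{5}$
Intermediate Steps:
$L{\left(B \right)} = - \frac{9}{307} - \frac{5 B^{2}}{307} + \frac{9337 B}{79206}$ ($L{\left(B \right)} = \frac{\left(\left(B^{2} - 7 B\right) + 1\right) 5 + 4}{-307} + \frac{B}{258} = \left(\left(1 + B^{2} - 7 B\right) 5 + 4\right) \left(- \frac{1}{307}\right) + B \frac{1}{258} = \left(\left(5 - 35 B + 5 B^{2}\right) + 4\right) \left(- \frac{1}{307}\right) + \frac{B}{258} = \left(9 - 35 B + 5 B^{2}\right) \left(- \frac{1}{307}\right) + \frac{B}{258} = \left(- \frac{9}{307} - \frac{5 B^{2}}{307} + \frac{35 B}{307}\right) + \frac{B}{258} = - \frac{9}{307} - \frac{5 B^{2}}{307} + \frac{9337 B}{79206}$)
$\left(-201503 - 75368\right) + L{\left(T{\left(22 \right)} \right)} = \left(-201503 - 75368\right) - \left(- \frac{101546}{39603} + \frac{2420}{307}\right) = -276871 - \frac{210634}{39603} = - \frac{10965132847}{39603}$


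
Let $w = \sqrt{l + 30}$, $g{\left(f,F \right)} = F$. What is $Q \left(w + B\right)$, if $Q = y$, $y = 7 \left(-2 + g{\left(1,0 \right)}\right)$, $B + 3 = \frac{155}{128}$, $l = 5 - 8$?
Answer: $\frac{1603}{64} - 42 \sqrt{3} \approx -47.699$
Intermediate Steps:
$l = -3$ ($l = 5 - 8 = -3$)
$B = - \frac{229}{128}$ ($B = -3 + \frac{155}{128} = - \frac{229}{128} \approx -1.7891$)
$w = 3 \sqrt{3}$ ($w = \sqrt{-3 + 30} = \sqrt{27} = 3 \sqrt{3} \approx 5.1962$)
$y = -14$ ($y = 7 \left(-2 + 0\right) = 7 \left(-2\right) = -14$)
$Q = -14$
$Q \left(w + B\right) = - 14 \left(3 \sqrt{3} - \frac{229}{128}\right) = - 14 \left(- \frac{229}{128} + 3 \sqrt{3}\right) = \frac{1603}{64} - 42 \sqrt{3}$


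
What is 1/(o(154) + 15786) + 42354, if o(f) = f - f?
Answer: 668600245/15786 ≈ 42354.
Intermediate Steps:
o(f) = 0
1/(o(154) + 15786) + 42354 = 1/(0 + 15786) + 42354 = 1/15786 + 42354 = 668600245/15786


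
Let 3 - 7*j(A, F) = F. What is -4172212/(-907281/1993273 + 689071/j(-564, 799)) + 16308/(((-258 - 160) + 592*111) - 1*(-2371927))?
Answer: 5378040857731817796124/7811511461754146299 ≈ 688.48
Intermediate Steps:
j(A, F) = 3/7 - F/7
-4172212/(-907281/1993273 + 689071/j(-564, 799)) + 16308/(((-258 - 160) + 592*111) - 1*(-2371927)) = -4172212/(-907281/1993273 + 689071/(3/7 - ⅐*799)) + 16308/(((-258 - 160) + 592*111) - 1*(-2371927)) = -4172212/(-907281*1/1993273 + 689071/(3/7 - 799/7)) + 16308/((-418 + 65712) + 2371927) = -4172212/(-907281/1993273 + 689071/(-796/7)) + 16308/(65294 + 2371927) = -4172212/(-907281/1993273 + 689071*(-7/796)) + 16308/2437221 = -4172212/(-907281/1993273 - 4823497/796) + 16308*(1/2437221) = -4172212/(-9615268531357/1586645308) + 5436/812407 = -4172212*(-1586645308/9615268531357) + 5436/812407 = 6619820593781296/9615268531357 + 5436/812407 = 5378040857731817796124/7811511461754146299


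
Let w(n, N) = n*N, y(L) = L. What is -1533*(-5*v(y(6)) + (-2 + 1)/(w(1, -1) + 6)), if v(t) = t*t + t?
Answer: 1611183/5 ≈ 3.2224e+5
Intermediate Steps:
w(n, N) = N*n
v(t) = t + t² (v(t) = t² + t = t + t²)
-1533*(-5*v(y(6)) + (-2 + 1)/(w(1, -1) + 6)) = -1533*(-30*(1 + 6) + (-2 + 1)/(-1*1 + 6)) = -1533*(-30*7 - 1/(-1 + 6)) = -1533*(-5*42 - 1/5) = -1533*(-210 - 1*⅕) = -1533*(-210 - ⅕) = -1533*(-1051/5) = 1611183/5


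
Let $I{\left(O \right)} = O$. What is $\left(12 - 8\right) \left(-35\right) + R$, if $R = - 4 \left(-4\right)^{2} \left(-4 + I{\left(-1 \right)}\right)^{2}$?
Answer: $-1740$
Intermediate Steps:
$R = -1600$ ($R = - 4 \left(-4\right)^{2} \left(-4 - 1\right)^{2} = \left(-4\right) 16 \left(-5\right)^{2} = \left(-64\right) 25 = -1600$)
$\left(12 - 8\right) \left(-35\right) + R = \left(12 - 8\right) \left(-35\right) - 1600 = 4 \left(-35\right) - 1600 = -140 - 1600 = -1740$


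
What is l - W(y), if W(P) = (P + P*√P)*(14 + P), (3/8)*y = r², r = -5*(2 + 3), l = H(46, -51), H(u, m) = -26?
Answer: -25210234/9 - 1260500000*√6/27 ≈ -1.1716e+8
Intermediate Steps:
l = -26
r = -25 (r = -5*5 = -25)
y = 5000/3 (y = (8/3)*(-25)² = (8/3)*625 = 5000/3 ≈ 1666.7)
W(P) = (14 + P)*(P + P^(3/2)) (W(P) = (P + P^(3/2))*(14 + P) = (14 + P)*(P + P^(3/2)))
l - W(y) = -26 - ((5000/3)² + (5000/3)^(5/2) + 14*(5000/3) + 14*(5000/3)^(3/2)) = -26 - (25000000/9 + 1250000000*√6/27 + 70000/3 + 14*(250000*√6/9)) = -26 - (25000000/9 + 1250000000*√6/27 + 70000/3 + 3500000*√6/9) = -26 - (25210000/9 + 1260500000*√6/27) = -26 + (-25210000/9 - 1260500000*√6/27) = -25210234/9 - 1260500000*√6/27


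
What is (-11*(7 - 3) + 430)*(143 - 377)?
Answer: -90324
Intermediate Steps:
(-11*(7 - 3) + 430)*(143 - 377) = (-11*4 + 430)*(-234) = (-44 + 430)*(-234) = 386*(-234) = -90324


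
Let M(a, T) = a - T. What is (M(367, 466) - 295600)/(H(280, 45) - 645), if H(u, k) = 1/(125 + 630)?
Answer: 223252745/486974 ≈ 458.45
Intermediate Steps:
H(u, k) = 1/755
(M(367, 466) - 295600)/(H(280, 45) - 645) = ((367 - 1*466) - 295600)/(1/755 - 645) = ((367 - 466) - 295600)/(-486974/755) = (-99 - 295600)*(-755/486974) = -295699*(-755/486974) = 223252745/486974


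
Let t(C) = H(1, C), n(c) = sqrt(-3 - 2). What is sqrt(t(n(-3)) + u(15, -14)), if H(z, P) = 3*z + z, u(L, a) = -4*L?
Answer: 2*I*sqrt(14) ≈ 7.4833*I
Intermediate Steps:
H(z, P) = 4*z
n(c) = I*sqrt(5) (n(c) = sqrt(-5) = I*sqrt(5))
t(C) = 4 (t(C) = 4*1 = 4)
sqrt(t(n(-3)) + u(15, -14)) = sqrt(4 - 4*15) = sqrt(4 - 60) = sqrt(-56) = 2*I*sqrt(14)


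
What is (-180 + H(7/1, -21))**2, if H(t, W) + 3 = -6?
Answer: 35721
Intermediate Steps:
H(t, W) = -9 (H(t, W) = -3 - 6 = -9)
(-180 + H(7/1, -21))**2 = (-180 - 9)**2 = (-189)**2 = 35721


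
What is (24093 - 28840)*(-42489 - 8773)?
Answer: 243340714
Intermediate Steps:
(24093 - 28840)*(-42489 - 8773) = -4747*(-51262) = 243340714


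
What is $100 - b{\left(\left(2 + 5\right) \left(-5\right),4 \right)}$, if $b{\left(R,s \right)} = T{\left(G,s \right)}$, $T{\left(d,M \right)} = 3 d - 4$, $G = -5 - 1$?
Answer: $122$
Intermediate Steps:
$G = -6$ ($G = -5 - 1 = -6$)
$T{\left(d,M \right)} = -4 + 3 d$
$b{\left(R,s \right)} = -22$ ($b{\left(R,s \right)} = -4 + 3 \left(-6\right) = -4 - 18 = -22$)
$100 - b{\left(\left(2 + 5\right) \left(-5\right),4 \right)} = 100 - -22 = 100 + 22 = 122$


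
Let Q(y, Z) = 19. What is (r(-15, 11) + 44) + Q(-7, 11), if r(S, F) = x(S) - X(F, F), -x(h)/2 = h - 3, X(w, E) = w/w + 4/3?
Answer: 290/3 ≈ 96.667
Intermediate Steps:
X(w, E) = 7/3 (X(w, E) = 1 + 4*(⅓) = 1 + 4/3 = 7/3)
x(h) = 6 - 2*h (x(h) = -2*(h - 3) = -2*(-3 + h) = 6 - 2*h)
r(S, F) = 11/3 - 2*S (r(S, F) = (6 - 2*S) - 1*7/3 = (6 - 2*S) - 7/3 = 11/3 - 2*S)
(r(-15, 11) + 44) + Q(-7, 11) = ((11/3 - 2*(-15)) + 44) + 19 = ((11/3 + 30) + 44) + 19 = (101/3 + 44) + 19 = 233/3 + 19 = 290/3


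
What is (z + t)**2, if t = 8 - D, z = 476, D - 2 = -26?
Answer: 258064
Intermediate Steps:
D = -24 (D = 2 - 26 = -24)
t = 32 (t = 8 - 1*(-24) = 8 + 24 = 32)
(z + t)**2 = (476 + 32)**2 = 508**2 = 258064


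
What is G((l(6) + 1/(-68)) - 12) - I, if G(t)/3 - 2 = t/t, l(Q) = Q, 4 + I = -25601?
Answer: 25614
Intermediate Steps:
I = -25605 (I = -4 - 25601 = -25605)
G(t) = 9 (G(t) = 6 + 3*(t/t) = 6 + 3*1 = 6 + 3 = 9)
G((l(6) + 1/(-68)) - 12) - I = 9 - 1*(-25605) = 9 + 25605 = 25614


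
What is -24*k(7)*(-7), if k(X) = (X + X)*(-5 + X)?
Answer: 4704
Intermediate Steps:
k(X) = 2*X*(-5 + X) (k(X) = (2*X)*(-5 + X) = 2*X*(-5 + X))
-24*k(7)*(-7) = -48*7*(-5 + 7)*(-7) = -48*7*2*(-7) = -24*28*(-7) = -672*(-7) = 4704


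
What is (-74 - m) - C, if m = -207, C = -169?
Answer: 302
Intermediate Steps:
(-74 - m) - C = (-74 - 1*(-207)) - 1*(-169) = (-74 + 207) + 169 = 133 + 169 = 302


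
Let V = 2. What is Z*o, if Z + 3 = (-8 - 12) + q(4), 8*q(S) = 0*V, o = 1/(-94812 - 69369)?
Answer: 23/164181 ≈ 0.00014009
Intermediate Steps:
o = -1/164181 (o = 1/(-164181) = -1/164181 ≈ -6.0908e-6)
q(S) = 0 (q(S) = (0*2)/8 = (1/8)*0 = 0)
Z = -23 (Z = -3 + ((-8 - 12) + 0) = -3 + (-20 + 0) = -3 - 20 = -23)
Z*o = -23*(-1/164181) = 23/164181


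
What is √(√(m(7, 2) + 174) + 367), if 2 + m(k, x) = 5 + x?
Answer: √(367 + √179) ≈ 19.503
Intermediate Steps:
m(k, x) = 3 + x (m(k, x) = -2 + (5 + x) = 3 + x)
√(√(m(7, 2) + 174) + 367) = √(√((3 + 2) + 174) + 367) = √(√(5 + 174) + 367) = √(√179 + 367) = √(367 + √179)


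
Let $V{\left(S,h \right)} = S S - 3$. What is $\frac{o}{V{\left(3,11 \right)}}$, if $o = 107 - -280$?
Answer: $\frac{129}{2} \approx 64.5$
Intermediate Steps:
$V{\left(S,h \right)} = -3 + S^{2}$ ($V{\left(S,h \right)} = S^{2} - 3 = -3 + S^{2}$)
$o = 387$ ($o = 107 + 280 = 387$)
$\frac{o}{V{\left(3,11 \right)}} = \frac{387}{-3 + 3^{2}} = \frac{387}{-3 + 9} = \frac{387}{6} = 387 \cdot \frac{1}{6} = \frac{129}{2}$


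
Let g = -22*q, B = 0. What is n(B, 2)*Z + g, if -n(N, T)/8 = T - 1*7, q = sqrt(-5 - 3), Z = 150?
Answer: 6000 - 44*I*sqrt(2) ≈ 6000.0 - 62.225*I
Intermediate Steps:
q = 2*I*sqrt(2) (q = sqrt(-8) = 2*I*sqrt(2) ≈ 2.8284*I)
n(N, T) = 56 - 8*T (n(N, T) = -8*(T - 1*7) = -8*(T - 7) = -8*(-7 + T) = 56 - 8*T)
g = -44*I*sqrt(2) ≈ -62.225*I
n(B, 2)*Z + g = (56 - 8*2)*150 - 44*I*sqrt(2) = (56 - 16)*150 - 44*I*sqrt(2) = 40*150 - 44*I*sqrt(2) = 6000 - 44*I*sqrt(2)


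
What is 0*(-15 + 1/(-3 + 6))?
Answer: 0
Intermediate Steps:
0*(-15 + 1/(-3 + 6)) = 0*(-15 + 1/3) = 0*(-44/3) = 0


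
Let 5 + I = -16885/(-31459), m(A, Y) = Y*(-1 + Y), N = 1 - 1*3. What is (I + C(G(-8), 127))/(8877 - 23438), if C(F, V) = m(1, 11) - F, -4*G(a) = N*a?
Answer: -3445916/458074499 ≈ -0.0075226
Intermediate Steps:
N = -2 (N = 1 - 3 = -2)
I = -140410/31459 (I = -5 - 16885/(-31459) = -5 - 16885*(-1/31459) = -5 + 16885/31459 = -140410/31459 ≈ -4.4633)
G(a) = a/2 (G(a) = -(-1)*a/2 = a/2)
C(F, V) = 110 - F (C(F, V) = 11*(-1 + 11) - F = 11*10 - F = 110 - F)
(I + C(G(-8), 127))/(8877 - 23438) = (-140410/31459 + (110 - (-8)/2))/(8877 - 23438) = (-140410/31459 + (110 - 1*(-4)))/(-14561) = (-140410/31459 + (110 + 4))*(-1/14561) = (-140410/31459 + 114)*(-1/14561) = (3445916/31459)*(-1/14561) = -3445916/458074499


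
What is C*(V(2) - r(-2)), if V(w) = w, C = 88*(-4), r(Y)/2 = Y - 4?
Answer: -4928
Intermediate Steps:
r(Y) = -8 + 2*Y (r(Y) = 2*(Y - 4) = 2*(-4 + Y) = -8 + 2*Y)
C = -352
C*(V(2) - r(-2)) = -352*(2 - (-8 + 2*(-2))) = -352*(2 - (-8 - 4)) = -352*(2 - 1*(-12)) = -352*(2 + 12) = -352*14 = -4928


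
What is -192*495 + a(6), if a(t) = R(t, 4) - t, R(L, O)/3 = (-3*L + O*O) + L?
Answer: -95034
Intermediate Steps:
R(L, O) = -6*L + 3*O**2 (R(L, O) = 3*((-3*L + O*O) + L) = 3*((-3*L + O**2) + L) = 3*((O**2 - 3*L) + L) = 3*(O**2 - 2*L) = -6*L + 3*O**2)
a(t) = 48 - 7*t (a(t) = (-6*t + 3*4**2) - t = (-6*t + 3*16) - t = (-6*t + 48) - t = (48 - 6*t) - t = 48 - 7*t)
-192*495 + a(6) = -192*495 + (48 - 7*6) = -95040 + (48 - 42) = -95040 + 6 = -95034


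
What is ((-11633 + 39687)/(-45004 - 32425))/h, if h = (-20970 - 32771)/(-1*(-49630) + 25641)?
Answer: 2111652634/4161111889 ≈ 0.50747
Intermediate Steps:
h = -53741/75271 (h = -53741/(49630 + 25641) = -53741/75271 ≈ -0.71397)
((-11633 + 39687)/(-45004 - 32425))/h = ((-11633 + 39687)/(-45004 - 32425))/(-53741/75271) = (28054/(-77429))*(-75271/53741) = (28054*(-1/77429))*(-75271/53741) = -28054/77429*(-75271/53741) = 2111652634/4161111889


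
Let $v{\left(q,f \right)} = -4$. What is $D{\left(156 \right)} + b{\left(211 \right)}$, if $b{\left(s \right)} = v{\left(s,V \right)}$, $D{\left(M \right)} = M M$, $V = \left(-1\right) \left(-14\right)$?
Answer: $24332$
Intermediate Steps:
$V = 14$
$D{\left(M \right)} = M^{2}$
$b{\left(s \right)} = -4$
$D{\left(156 \right)} + b{\left(211 \right)} = 156^{2} - 4 = 24336 - 4 = 24332$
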